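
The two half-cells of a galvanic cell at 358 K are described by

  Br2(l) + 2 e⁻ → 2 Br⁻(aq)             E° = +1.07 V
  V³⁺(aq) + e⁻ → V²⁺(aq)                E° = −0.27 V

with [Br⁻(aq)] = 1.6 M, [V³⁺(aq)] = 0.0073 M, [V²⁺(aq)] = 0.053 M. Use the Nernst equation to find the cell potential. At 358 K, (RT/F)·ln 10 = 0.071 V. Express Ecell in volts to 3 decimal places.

+1.387 V

The Br₂/Br⁻ couple has the more positive E°, so it is the cathode; V³⁺/V²⁺ is the anode.
E°cell = E°cat − E°an = +1.07 − (−0.27) = +1.34 V; n = 2.
The balanced reaction is Br2(l) + 2 V²⁺(aq) → 2 Br⁻(aq) + 2 V³⁺(aq), so Q = ([Br⁻(aq)]^2·[V³⁺(aq)]^2) / [V²⁺(aq)]^2 = 0.0486 and log Q = −1.314.
Applying E = E° − (RT ln10/nF)·log Q gives +1.34 − (0.071/2)(−1.314) = +1.387 V.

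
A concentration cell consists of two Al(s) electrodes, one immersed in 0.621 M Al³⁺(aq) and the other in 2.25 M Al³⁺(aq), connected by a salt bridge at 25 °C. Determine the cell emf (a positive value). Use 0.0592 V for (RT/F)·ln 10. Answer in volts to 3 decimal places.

For a concentration cell E°cell = 0, since both electrodes use the same couple.
The compartment with the higher Al³⁺(aq) concentration (2.25 M) acts as the cathode; ions are reduced there and produced at the dilute (0.621 M) anode.
With n = 3, Ecell = −(0.0592/3)·log([dilute]/[conc]) = −(0.0592/3)·log(0.621/2.25) = +0.011 V.

0.011 V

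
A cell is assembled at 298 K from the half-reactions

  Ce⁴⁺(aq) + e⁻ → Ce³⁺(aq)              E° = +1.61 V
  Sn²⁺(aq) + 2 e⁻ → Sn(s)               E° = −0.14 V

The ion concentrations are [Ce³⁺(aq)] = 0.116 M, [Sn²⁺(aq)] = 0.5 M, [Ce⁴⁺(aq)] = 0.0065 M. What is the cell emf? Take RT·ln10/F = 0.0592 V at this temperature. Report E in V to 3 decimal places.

+1.685 V

The Ce⁴⁺/Ce³⁺ couple has the more positive E°, so it is the cathode; Sn²⁺/Sn is the anode.
E°cell = E°cat − E°an = +1.61 − (−0.14) = +1.75 V; n = 2.
Balancing gives 2 Ce⁴⁺(aq) + Sn(s) → 2 Ce³⁺(aq) + Sn²⁺(aq); hence Q = ([Ce³⁺(aq)]^2·[Sn²⁺(aq)]) / [Ce⁴⁺(aq)]^2 = 159 (log Q = 2.202).
E = E° − (0.0592/n)·log Q = +1.75 − (0.0592/2)(2.202) = +1.685 V.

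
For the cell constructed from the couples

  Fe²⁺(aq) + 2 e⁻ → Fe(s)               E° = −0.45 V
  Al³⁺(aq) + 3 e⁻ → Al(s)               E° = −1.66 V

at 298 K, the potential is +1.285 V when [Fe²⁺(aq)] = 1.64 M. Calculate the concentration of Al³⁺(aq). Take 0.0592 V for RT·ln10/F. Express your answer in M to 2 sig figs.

0.00033 M

The Fe²⁺/Fe couple has the larger reduction potential, so it is the cathode: E°cell = −0.45 − (−1.66) = +1.21 V and n = 6.
Rearranging E = E° − (0.0592/n)·log Q gives log Q = 6(+1.21 − (+1.285))/0.0592 = −7.601.
For 3 Fe²⁺(aq) + 2 Al(s) → 3 Fe(s) + 2 Al³⁺(aq), the reaction quotient is Q = [Al³⁺(aq)]^2 / [Fe²⁺(aq)]^3.
Solving for the unknown gives log [Al³⁺(aq)] = −3.478, so [Al³⁺(aq)] ≈ 0.00033 M.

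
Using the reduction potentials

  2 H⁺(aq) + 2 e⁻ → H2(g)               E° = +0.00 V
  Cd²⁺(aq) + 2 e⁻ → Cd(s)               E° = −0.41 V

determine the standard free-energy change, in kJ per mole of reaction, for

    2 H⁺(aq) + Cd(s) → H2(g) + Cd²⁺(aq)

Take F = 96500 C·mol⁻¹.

−79.1 kJ/mol

In the reaction as written H⁺(aq) is reduced, so the 2H⁺/H₂ couple is the cathode and Cd²⁺/Cd is the anode.
E°cell = +0.00 − (−0.41) = +0.41 V; balancing electrons gives n = 2.
ΔG° = −nFE°cell = −(2)(96500)(+0.41) J/mol = −79.1 kJ/mol.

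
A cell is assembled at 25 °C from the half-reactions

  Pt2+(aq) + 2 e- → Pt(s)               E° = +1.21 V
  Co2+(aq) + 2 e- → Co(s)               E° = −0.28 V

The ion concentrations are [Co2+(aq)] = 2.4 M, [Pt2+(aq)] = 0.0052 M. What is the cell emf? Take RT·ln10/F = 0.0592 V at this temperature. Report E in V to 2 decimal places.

+1.41 V

Pt²⁺/Pt is reduced (cathode, E° = +1.21 V) and Co²⁺/Co is oxidized (anode).
E°cell = E°cat − E°an = +1.21 − (−0.28) = +1.49 V; n = 2.
The balanced reaction is Pt2+(aq) + Co(s) → Pt(s) + Co2+(aq), so Q = [Co2+(aq)] / [Pt2+(aq)] = 462 and log Q = 2.664.
Applying E = E° − (RT ln10/nF)·log Q gives +1.49 − (0.0592/2)(2.664) = +1.41 V.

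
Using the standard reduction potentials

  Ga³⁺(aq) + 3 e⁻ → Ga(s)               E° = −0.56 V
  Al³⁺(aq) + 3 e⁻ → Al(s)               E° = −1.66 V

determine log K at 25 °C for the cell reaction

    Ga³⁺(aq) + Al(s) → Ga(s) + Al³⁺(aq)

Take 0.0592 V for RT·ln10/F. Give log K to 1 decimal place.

The Ga³⁺/Ga couple is reduced (cathode); E°cell = −0.56 − (−1.66) = +1.10 V with n = 3.
At equilibrium E = 0, so log K = nE°cell / 0.0592 = (3)(+1.10) / 0.0592 = 55.7.

log K = 55.7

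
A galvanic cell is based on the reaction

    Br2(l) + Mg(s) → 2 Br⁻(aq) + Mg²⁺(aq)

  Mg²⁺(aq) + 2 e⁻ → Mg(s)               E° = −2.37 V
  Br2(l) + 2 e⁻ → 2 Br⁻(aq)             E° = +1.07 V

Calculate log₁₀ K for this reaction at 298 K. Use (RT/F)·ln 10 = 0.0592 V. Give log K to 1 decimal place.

log K = 116.2

The Br₂/Br⁻ couple is reduced (cathode); E°cell = +1.07 − (−2.37) = +3.44 V with n = 2.
At equilibrium E = 0, so log K = nE°cell / 0.0592 = (2)(+3.44) / 0.0592 = 116.2.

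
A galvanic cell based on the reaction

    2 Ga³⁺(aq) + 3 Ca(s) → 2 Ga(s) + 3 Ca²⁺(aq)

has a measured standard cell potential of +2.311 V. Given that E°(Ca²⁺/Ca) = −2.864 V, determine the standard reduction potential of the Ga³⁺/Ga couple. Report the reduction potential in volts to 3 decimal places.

−0.553 V

In the reaction as written the Ga³⁺/Ga couple is reduced (cathode) and Ca²⁺/Ca is oxidized (anode), so E°cell = E°(Ga³⁺/Ga) − E°(Ca²⁺/Ca).
E°(Ga³⁺/Ga) = E°cell + E°(anode) = +2.311 + (−2.864) = −0.553 V.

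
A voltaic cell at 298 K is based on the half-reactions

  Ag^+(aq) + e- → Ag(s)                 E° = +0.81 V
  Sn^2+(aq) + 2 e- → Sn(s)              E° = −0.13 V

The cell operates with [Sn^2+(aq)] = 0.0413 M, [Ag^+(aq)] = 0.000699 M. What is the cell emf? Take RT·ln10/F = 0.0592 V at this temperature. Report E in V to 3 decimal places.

+0.794 V

Ag⁺/Ag is reduced (cathode, E° = +0.81 V) and Sn²⁺/Sn is oxidized (anode).
E°cell = +0.81 − (−0.13) = +0.94 V, with n = 2 electrons transferred.
Balancing gives 2 Ag^+(aq) + Sn(s) → 2 Ag(s) + Sn^2+(aq); hence Q = [Sn^2+(aq)] / [Ag^+(aq)]^2 = 8.45×10^4 (log Q = 4.927).
By the Nernst equation, E = +0.94 − (0.0592/2)·(4.927) = +0.794 V.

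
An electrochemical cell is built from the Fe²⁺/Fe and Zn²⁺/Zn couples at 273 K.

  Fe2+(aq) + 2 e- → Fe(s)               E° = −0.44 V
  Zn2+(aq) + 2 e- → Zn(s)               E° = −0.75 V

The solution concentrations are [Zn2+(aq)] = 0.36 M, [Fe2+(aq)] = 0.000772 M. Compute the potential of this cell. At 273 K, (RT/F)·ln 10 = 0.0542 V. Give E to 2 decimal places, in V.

+0.24 V

Since E°(Fe²⁺/Fe) > E°(Zn²⁺/Zn), Fe²⁺/Fe serves as the cathode.
The standard potential is −0.44 − (−0.75) = +0.31 V and the balanced reaction transfers n = 2 electrons.
Balancing gives Fe2+(aq) + Zn(s) → Fe(s) + Zn2+(aq); hence Q = [Zn2+(aq)] / [Fe2+(aq)] = 466 (log Q = 2.669).
E = E° − (0.0542/n)·log Q = +0.31 − (0.0542/2)(2.669) = +0.24 V.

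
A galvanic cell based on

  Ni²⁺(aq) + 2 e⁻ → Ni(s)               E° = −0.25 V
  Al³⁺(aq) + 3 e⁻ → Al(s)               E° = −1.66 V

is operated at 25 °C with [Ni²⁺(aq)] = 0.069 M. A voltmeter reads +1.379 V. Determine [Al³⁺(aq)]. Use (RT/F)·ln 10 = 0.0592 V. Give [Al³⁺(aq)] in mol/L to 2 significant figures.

0.67 M

The Ni²⁺/Ni couple has the larger reduction potential, so it is the cathode: E°cell = −0.25 − (−1.66) = +1.41 V and n = 6.
Since E = E° − (0.0592/n)·log Q, log Q = n(E° − E)/0.0592 = 3.142.
Balancing electrons gives 3 Ni²⁺(aq) + 2 Al(s) → 3 Ni(s) + 2 Al³⁺(aq); thus Q = [Al³⁺(aq)]^2 / [Ni²⁺(aq)]^3.
Solving for the unknown gives log [Al³⁺(aq)] = −0.171, so [Al³⁺(aq)] ≈ 0.67 M.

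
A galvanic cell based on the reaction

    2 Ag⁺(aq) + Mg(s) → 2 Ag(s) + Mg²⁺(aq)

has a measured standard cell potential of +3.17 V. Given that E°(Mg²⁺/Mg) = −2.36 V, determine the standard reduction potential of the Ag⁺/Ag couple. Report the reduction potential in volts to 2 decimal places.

In the reaction as written the Ag⁺/Ag couple is reduced (cathode) and Mg²⁺/Mg is oxidized (anode), so E°cell = E°(Ag⁺/Ag) − E°(Mg²⁺/Mg).
E°(Ag⁺/Ag) = E°cell + E°(anode) = +3.17 + (−2.36) = +0.81 V.

+0.81 V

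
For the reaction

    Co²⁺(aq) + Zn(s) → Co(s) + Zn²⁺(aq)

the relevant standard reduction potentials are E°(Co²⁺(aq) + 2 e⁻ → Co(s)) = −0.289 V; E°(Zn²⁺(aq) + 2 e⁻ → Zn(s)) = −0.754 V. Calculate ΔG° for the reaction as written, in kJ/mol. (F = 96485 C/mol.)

−89.7 kJ/mol

In the reaction as written Co²⁺(aq) is reduced, so the Co²⁺/Co couple is the cathode and Zn²⁺/Zn is the anode.
E°cell = −0.289 − (−0.754) = +0.465 V; balancing electrons gives n = 2.
ΔG° = −nFE°cell = −(2)(96485)(+0.465) J/mol = −89.7 kJ/mol.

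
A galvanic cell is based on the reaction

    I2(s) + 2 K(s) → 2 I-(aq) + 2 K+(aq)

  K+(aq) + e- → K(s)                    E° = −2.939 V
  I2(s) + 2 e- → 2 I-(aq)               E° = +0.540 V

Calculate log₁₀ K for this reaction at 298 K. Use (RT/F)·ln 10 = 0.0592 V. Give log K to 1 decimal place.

log K = 117.5

The I₂/I⁻ couple is reduced (cathode); E°cell = +0.540 − (−2.939) = +3.479 V with n = 2.
At equilibrium E = 0, so log K = nE°cell / 0.0592 = (2)(+3.479) / 0.0592 = 117.5.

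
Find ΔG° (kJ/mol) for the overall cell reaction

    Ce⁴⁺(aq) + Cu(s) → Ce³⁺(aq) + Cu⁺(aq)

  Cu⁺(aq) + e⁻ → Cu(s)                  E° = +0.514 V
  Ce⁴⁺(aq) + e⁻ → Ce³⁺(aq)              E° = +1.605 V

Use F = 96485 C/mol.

In the reaction as written Ce⁴⁺(aq) is reduced, so the Ce⁴⁺/Ce³⁺ couple is the cathode and Cu⁺/Cu is the anode.
E°cell = +1.605 − (+0.514) = +1.091 V; balancing electrons gives n = 1.
ΔG° = −nFE°cell = −(1)(96485)(+1.091) J/mol = −105 kJ/mol.

−105 kJ/mol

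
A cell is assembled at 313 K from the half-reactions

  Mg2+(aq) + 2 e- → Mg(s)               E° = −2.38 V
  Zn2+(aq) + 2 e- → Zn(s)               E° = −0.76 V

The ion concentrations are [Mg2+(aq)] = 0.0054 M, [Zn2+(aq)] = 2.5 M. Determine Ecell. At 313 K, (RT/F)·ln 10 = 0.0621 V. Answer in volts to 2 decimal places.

+1.70 V

Since E°(Zn²⁺/Zn) > E°(Mg²⁺/Mg), Zn²⁺/Zn serves as the cathode.
E°cell = E°cat − E°an = −0.76 − (−2.38) = +1.62 V; n = 2.
For the overall reaction Zn2+(aq) + Mg(s) → Zn(s) + Mg2+(aq), Q = [Mg2+(aq)] / [Zn2+(aq)] = 0.00216, giving log Q = −2.666.
By the Nernst equation, E = +1.62 − (0.0621/2)·(−2.666) = +1.70 V.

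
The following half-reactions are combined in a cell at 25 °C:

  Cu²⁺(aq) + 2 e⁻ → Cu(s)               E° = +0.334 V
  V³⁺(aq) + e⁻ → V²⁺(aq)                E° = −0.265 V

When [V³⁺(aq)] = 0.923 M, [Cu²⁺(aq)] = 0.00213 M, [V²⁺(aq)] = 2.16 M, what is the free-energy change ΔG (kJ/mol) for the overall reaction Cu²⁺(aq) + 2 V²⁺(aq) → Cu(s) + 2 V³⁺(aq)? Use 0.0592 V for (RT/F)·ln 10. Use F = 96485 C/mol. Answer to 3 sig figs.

−105 kJ/mol

With Cu²⁺/Cu reduced at the cathode, E°cell = +0.334 − (−0.265) = +0.599 V and n = 2.
Here Q = [V³⁺(aq)]^2 / ([Cu²⁺(aq)]·[V²⁺(aq)]^2) = 85.7 (log Q = 1.933), giving E = +0.599 − (0.0592/2)·(1.933) = +0.5418 V.
Then ΔG = −nFE = −2 × 96485 × +0.5418 J/mol = −105 kJ/mol.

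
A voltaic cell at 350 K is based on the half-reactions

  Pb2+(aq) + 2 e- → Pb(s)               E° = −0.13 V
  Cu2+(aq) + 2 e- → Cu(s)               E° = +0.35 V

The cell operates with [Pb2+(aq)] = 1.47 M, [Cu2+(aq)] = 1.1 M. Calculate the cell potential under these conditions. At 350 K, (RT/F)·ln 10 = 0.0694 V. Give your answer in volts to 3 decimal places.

+0.476 V

The Cu²⁺/Cu couple has the more positive E°, so it is the cathode; Pb²⁺/Pb is the anode.
E°cell = E°cat − E°an = +0.35 − (−0.13) = +0.48 V; n = 2.
For the overall reaction Cu2+(aq) + Pb(s) → Cu(s) + Pb2+(aq), Q = [Pb2+(aq)] / [Cu2+(aq)] = 1.34, giving log Q = 0.126.
Applying E = E° − (RT ln10/nF)·log Q gives +0.48 − (0.0694/2)(0.126) = +0.476 V.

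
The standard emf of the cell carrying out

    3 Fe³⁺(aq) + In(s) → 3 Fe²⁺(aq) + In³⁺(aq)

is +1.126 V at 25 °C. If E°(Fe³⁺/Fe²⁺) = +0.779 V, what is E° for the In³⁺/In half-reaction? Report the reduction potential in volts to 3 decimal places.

−0.347 V

In the reaction as written the Fe³⁺/Fe²⁺ couple is reduced (cathode) and In³⁺/In is oxidized (anode), so E°cell = E°(Fe³⁺/Fe²⁺) − E°(In³⁺/In).
E°(In³⁺/In) = E°(cathode) − E°cell = +0.779 − (+1.126) = −0.347 V.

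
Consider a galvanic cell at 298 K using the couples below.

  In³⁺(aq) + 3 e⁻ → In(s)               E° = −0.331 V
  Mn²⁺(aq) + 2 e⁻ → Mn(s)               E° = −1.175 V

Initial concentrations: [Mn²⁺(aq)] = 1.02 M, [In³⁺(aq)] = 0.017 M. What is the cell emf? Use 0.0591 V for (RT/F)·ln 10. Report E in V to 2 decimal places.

In³⁺/In is reduced (cathode, E° = −0.331 V) and Mn²⁺/Mn is oxidized (anode).
E°cell = −0.331 − (−1.175) = +0.844 V, with n = 6 electrons transferred.
The balanced reaction is 2 In³⁺(aq) + 3 Mn(s) → 2 In(s) + 3 Mn²⁺(aq), so Q = [Mn²⁺(aq)]^3 / [In³⁺(aq)]^2 = 3.67×10^3 and log Q = 3.565.
E = E° − (0.0591/n)·log Q = +0.844 − (0.0591/6)(3.565) = +0.81 V.

+0.81 V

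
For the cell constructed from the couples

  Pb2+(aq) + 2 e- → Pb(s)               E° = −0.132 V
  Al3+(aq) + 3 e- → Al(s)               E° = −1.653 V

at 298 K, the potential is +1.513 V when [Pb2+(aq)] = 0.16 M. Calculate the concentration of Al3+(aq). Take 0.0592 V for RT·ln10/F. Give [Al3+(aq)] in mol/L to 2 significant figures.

0.16 M

With Pb²⁺/Pb at the cathode and Al³⁺/Al at the anode, E°cell = −0.132 − (−1.653) = +1.521 V (n = 6).
From the Nernst equation, log Q = n(E° − E)/0.0592 = 6·(+1.521 − (+1.513))/0.0592 = 0.811.
Balancing electrons gives 3 Pb2+(aq) + 2 Al(s) → 3 Pb(s) + 2 Al3+(aq); thus Q = [Al3+(aq)]^2 / [Pb2+(aq)]^3.
Substituting the known concentrations and solving, log [Al3+(aq)] = −0.788 and [Al3+(aq)] = 0.16 M.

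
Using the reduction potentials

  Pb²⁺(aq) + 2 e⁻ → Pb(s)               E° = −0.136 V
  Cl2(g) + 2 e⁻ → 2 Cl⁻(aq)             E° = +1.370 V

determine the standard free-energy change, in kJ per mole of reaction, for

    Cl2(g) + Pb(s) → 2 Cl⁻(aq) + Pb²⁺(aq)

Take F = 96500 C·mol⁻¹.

−291 kJ/mol

In the reaction as written Cl2(g) is reduced, so the Cl₂/Cl⁻ couple is the cathode and Pb²⁺/Pb is the anode.
E°cell = +1.370 − (−0.136) = +1.506 V; balancing electrons gives n = 2.
ΔG° = −nFE°cell = −(2)(96500)(+1.506) J/mol = −291 kJ/mol.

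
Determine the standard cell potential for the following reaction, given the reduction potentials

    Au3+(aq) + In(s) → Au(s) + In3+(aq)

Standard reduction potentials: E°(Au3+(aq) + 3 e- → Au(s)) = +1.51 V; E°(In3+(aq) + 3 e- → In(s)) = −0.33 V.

+1.84 V

In the reaction as written, Au3+(aq) is reduced (cathode) and In3+(aq) is produced by oxidation at the anode.
E°cell = E°(cathode) − E°(anode) = +1.51 − (−0.33) = +1.84 V.
The positive value indicates the reaction is spontaneous as written.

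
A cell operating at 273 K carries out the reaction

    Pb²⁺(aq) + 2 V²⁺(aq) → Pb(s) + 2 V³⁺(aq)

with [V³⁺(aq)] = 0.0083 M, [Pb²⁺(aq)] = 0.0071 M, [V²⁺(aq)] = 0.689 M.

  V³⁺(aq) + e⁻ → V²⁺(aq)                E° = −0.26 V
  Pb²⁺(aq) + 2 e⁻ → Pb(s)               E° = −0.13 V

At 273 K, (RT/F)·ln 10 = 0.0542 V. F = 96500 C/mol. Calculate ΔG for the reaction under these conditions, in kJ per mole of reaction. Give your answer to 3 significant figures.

With Pb²⁺/Pb reduced at the cathode, E°cell = −0.13 − (−0.26) = +0.13 V and n = 2.
The reaction quotient is [V³⁺(aq)]^2 / ([Pb²⁺(aq)]·[V²⁺(aq)]^2) = 0.0204; by Nernst, E = +0.13 − (0.0542/2)(−1.690) = +0.1758 V.
ΔG = −nFE = −(2)(96500)(+0.1758) J/mol = −33.9 kJ/mol.

−33.9 kJ/mol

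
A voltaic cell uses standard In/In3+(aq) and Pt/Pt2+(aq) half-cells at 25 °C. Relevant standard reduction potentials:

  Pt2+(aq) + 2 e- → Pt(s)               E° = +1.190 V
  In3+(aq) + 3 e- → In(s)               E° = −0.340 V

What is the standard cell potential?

+1.530 V

The Pt²⁺/Pt couple has the higher E°, so Pt ion is reduced (cathode) and In is oxidized (anode).
E°cell = E°(cathode) − E°(anode) = +1.190 − (−0.340) = +1.530 V.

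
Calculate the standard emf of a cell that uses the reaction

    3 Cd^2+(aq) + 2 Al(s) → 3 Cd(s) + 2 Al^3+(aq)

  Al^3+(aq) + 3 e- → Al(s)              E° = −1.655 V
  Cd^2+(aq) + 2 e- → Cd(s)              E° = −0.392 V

Cd^2+(aq) gains electrons, so the Cd²⁺/Cd couple is the cathode; the Al³⁺/Al couple is the anode.
E°cell = E°(cathode) − E°(anode) = −0.392 − (−1.655) = +1.263 V.

+1.263 V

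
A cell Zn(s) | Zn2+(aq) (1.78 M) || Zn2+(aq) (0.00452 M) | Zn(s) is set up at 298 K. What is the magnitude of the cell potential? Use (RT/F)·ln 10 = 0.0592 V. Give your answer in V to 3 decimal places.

0.077 V

For a concentration cell E°cell = 0, since both electrodes use the same couple.
The compartment with the higher Zn2+(aq) concentration (1.78 M) acts as the cathode; ions are reduced there and produced at the dilute (0.00452 M) anode.
With n = 2, Ecell = −(0.0592/2)·log([dilute]/[conc]) = −(0.0592/2)·log(0.00452/1.78) = +0.077 V.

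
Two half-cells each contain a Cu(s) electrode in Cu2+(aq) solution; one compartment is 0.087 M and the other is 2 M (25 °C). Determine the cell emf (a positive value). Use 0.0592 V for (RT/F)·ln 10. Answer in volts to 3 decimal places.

0.040 V

For a concentration cell E°cell = 0, since both electrodes use the same couple.
The compartment with the higher Cu2+(aq) concentration (2 M) acts as the cathode; ions are reduced there and produced at the dilute (0.087 M) anode.
With n = 2, Ecell = −(0.0592/2)·log([dilute]/[conc]) = −(0.0592/2)·log(0.087/2) = +0.040 V.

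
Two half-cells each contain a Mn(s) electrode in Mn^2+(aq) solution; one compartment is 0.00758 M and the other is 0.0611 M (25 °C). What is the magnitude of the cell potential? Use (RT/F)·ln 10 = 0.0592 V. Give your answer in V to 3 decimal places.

For a concentration cell E°cell = 0, since both electrodes use the same couple.
The compartment with the higher Mn^2+(aq) concentration (0.0611 M) acts as the cathode; ions are reduced there and produced at the dilute (0.00758 M) anode.
With n = 2, Ecell = −(0.0592/2)·log([dilute]/[conc]) = −(0.0592/2)·log(0.00758/0.0611) = +0.027 V.

0.027 V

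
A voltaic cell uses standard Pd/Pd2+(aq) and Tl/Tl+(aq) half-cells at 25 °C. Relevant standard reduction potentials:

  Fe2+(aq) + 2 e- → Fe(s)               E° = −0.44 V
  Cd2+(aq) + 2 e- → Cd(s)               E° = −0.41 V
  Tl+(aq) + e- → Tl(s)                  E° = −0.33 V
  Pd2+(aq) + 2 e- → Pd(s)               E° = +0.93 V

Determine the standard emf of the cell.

Of the two couples in this cell, the one with the more positive reduction potential is reduced at the cathode: here that is Pd²⁺/Pd (+0.93 V); Tl⁺/Tl (−0.33 V) is the anode.
E°cell = E°(cathode) − E°(anode) = +0.93 − (−0.33) = +1.26 V.

+1.26 V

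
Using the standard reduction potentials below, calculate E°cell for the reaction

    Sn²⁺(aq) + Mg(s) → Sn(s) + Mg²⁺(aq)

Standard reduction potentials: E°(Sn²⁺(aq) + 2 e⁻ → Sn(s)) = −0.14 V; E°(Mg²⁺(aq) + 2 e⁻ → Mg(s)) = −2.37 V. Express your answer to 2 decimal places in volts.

Sn²⁺(aq) gains electrons, so the Sn²⁺/Sn couple is the cathode; the Mg²⁺/Mg couple is the anode.
E°cell = E°(cathode) − E°(anode) = −0.14 − (−2.37) = +2.23 V.

+2.23 V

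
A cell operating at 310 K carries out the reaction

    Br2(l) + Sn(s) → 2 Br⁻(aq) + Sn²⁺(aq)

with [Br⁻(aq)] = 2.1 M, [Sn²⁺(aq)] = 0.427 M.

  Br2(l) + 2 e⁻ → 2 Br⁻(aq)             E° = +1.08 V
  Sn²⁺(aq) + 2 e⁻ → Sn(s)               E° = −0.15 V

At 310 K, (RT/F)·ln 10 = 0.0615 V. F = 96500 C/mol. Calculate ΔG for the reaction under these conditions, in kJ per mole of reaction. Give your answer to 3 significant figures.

The standard cell potential is +1.08 − (−0.15) = +1.23 V, with n = 2 electrons in the balanced equation.
The reaction quotient is [Br⁻(aq)]^2·[Sn²⁺(aq)] = 1.88; by Nernst, E = +1.23 − (0.0615/2)(0.275) = +1.2215 V.
ΔG = −nFE = −(2)(96500)(+1.2215) J/mol = −236 kJ/mol.

−236 kJ/mol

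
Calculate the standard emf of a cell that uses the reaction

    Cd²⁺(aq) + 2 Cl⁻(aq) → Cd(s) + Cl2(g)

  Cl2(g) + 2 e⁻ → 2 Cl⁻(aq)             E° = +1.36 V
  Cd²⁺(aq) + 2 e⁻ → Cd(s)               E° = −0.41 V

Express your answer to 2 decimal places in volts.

Cd²⁺(aq) gains electrons, so the Cd²⁺/Cd couple is the cathode; the Cl₂/Cl⁻ couple is the anode.
E°cell = E°(cathode) − E°(anode) = −0.41 − (+1.36) = −1.77 V.
The negative E°cell means the reaction is non-spontaneous in the direction written.

−1.77 V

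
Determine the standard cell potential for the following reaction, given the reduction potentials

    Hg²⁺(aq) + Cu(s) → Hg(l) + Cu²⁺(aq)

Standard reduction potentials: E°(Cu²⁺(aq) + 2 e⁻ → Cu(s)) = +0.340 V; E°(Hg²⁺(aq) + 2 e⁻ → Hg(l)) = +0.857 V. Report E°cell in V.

In the reaction as written, Hg²⁺(aq) is reduced (cathode) and Cu²⁺(aq) is produced by oxidation at the anode.
E°cell = E°(cathode) − E°(anode) = +0.857 − (+0.340) = +0.517 V.
The positive value indicates the reaction is spontaneous as written.

+0.517 V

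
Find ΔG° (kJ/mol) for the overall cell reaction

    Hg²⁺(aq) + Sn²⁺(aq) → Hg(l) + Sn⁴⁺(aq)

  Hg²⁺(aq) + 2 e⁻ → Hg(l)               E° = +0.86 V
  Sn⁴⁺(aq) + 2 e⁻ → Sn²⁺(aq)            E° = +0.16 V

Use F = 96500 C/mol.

In the reaction as written Hg²⁺(aq) is reduced, so the Hg²⁺/Hg couple is the cathode and Sn⁴⁺/Sn²⁺ is the anode.
E°cell = +0.86 − (+0.16) = +0.70 V; balancing electrons gives n = 2.
ΔG° = −nFE°cell = −(2)(96500)(+0.70) J/mol = −135 kJ/mol.

−135 kJ/mol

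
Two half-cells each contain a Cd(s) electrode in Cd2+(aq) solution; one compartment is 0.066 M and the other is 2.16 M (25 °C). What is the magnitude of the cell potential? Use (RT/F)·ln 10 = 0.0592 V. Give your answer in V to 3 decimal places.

0.045 V

For a concentration cell E°cell = 0, since both electrodes use the same couple.
The compartment with the higher Cd2+(aq) concentration (2.16 M) acts as the cathode; ions are reduced there and produced at the dilute (0.066 M) anode.
With n = 2, Ecell = −(0.0592/2)·log([dilute]/[conc]) = −(0.0592/2)·log(0.066/2.16) = +0.045 V.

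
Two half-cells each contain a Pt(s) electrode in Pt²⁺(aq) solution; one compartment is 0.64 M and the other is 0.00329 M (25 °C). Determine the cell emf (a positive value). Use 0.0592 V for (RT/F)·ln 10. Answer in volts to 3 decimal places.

0.068 V

For a concentration cell E°cell = 0, since both electrodes use the same couple.
The compartment with the higher Pt²⁺(aq) concentration (0.64 M) acts as the cathode; ions are reduced there and produced at the dilute (0.00329 M) anode.
With n = 2, Ecell = −(0.0592/2)·log([dilute]/[conc]) = −(0.0592/2)·log(0.00329/0.64) = +0.068 V.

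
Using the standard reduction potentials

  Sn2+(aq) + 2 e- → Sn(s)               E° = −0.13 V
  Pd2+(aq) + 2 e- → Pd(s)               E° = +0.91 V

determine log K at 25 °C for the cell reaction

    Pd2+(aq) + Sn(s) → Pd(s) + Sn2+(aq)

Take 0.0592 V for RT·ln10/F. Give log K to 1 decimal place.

The Pd²⁺/Pd couple is reduced (cathode); E°cell = +0.91 − (−0.13) = +1.04 V with n = 2.
At equilibrium E = 0, so log K = nE°cell / 0.0592 = (2)(+1.04) / 0.0592 = 35.1.

log K = 35.1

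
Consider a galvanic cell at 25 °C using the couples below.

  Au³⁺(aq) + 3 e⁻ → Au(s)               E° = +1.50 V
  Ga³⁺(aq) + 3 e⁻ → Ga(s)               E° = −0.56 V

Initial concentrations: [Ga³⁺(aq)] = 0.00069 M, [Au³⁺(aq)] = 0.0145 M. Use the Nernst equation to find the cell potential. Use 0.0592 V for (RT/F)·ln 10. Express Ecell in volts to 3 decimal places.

+2.086 V

Since E°(Au³⁺/Au) > E°(Ga³⁺/Ga), Au³⁺/Au serves as the cathode.
The standard potential is +1.50 − (−0.56) = +2.06 V and the balanced reaction transfers n = 3 electrons.
The balanced reaction is Au³⁺(aq) + Ga(s) → Au(s) + Ga³⁺(aq), so Q = [Ga³⁺(aq)] / [Au³⁺(aq)] = 0.0476 and log Q = −1.323.
By the Nernst equation, E = +2.06 − (0.0592/3)·(−1.323) = +2.086 V.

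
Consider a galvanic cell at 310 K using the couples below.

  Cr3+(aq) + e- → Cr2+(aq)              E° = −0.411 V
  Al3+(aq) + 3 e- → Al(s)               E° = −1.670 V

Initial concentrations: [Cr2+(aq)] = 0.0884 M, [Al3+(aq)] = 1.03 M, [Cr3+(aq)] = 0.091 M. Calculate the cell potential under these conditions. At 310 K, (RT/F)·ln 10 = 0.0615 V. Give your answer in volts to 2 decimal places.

+1.26 V

Since E°(Cr³⁺/Cr²⁺) > E°(Al³⁺/Al), Cr³⁺/Cr²⁺ serves as the cathode.
E°cell = E°cat − E°an = −0.411 − (−1.670) = +1.259 V; n = 3.
For the overall reaction 3 Cr3+(aq) + Al(s) → 3 Cr2+(aq) + Al3+(aq), Q = ([Cr2+(aq)]^3·[Al3+(aq)]) / [Cr3+(aq)]^3 = 0.944, giving log Q = −0.025.
By the Nernst equation, E = +1.259 − (0.0615/3)·(−0.025) = +1.26 V.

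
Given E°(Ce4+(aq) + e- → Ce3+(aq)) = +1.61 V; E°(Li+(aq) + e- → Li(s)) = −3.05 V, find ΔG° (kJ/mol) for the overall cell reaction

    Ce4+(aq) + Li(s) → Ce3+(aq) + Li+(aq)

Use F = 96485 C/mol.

−450 kJ/mol

In the reaction as written Ce4+(aq) is reduced, so the Ce⁴⁺/Ce³⁺ couple is the cathode and Li⁺/Li is the anode.
E°cell = +1.61 − (−3.05) = +4.66 V; balancing electrons gives n = 1.
ΔG° = −nFE°cell = −(1)(96485)(+4.66) J/mol = −450 kJ/mol.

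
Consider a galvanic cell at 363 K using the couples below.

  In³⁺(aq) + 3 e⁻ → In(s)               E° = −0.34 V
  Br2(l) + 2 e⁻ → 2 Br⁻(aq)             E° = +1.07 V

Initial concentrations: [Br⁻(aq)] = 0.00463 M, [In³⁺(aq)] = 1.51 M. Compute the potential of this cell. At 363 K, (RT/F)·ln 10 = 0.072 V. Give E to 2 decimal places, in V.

+1.57 V

Since E°(Br₂/Br⁻) > E°(In³⁺/In), Br₂/Br⁻ serves as the cathode.
E°cell = E°cat − E°an = +1.07 − (−0.34) = +1.41 V; n = 6.
Balancing gives 3 Br2(l) + 2 In(s) → 6 Br⁻(aq) + 2 In³⁺(aq); hence Q = [Br⁻(aq)]^6·[In³⁺(aq)]^2 = 2.25×10^−14 (log Q = −13.649).
Applying E = E° − (RT ln10/nF)·log Q gives +1.41 − (0.072/6)(−13.649) = +1.57 V.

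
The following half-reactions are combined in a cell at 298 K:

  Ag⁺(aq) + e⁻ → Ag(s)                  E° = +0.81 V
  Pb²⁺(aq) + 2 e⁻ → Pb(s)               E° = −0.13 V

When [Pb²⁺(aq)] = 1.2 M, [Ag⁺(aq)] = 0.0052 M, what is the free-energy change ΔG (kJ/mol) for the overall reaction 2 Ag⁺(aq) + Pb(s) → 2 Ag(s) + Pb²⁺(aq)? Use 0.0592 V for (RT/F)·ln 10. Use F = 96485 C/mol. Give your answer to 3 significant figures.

−155 kJ/mol

With Ag⁺/Ag reduced at the cathode, E°cell = +0.81 − (−0.13) = +0.94 V and n = 2.
The reaction quotient is [Pb²⁺(aq)] / [Ag⁺(aq)]^2 = 4.44×10^4; by Nernst, E = +0.94 − (0.0592/2)(4.647) = +0.8024 V.
ΔG = −nFE = −(2)(96485)(+0.8024) J/mol = −155 kJ/mol.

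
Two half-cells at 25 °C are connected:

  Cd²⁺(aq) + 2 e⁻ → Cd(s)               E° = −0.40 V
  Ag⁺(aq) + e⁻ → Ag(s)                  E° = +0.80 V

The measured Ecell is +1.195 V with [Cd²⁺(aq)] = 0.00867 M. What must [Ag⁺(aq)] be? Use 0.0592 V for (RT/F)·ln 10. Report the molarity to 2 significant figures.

With Ag⁺/Ag at the cathode and Cd²⁺/Cd at the anode, E°cell = +0.80 − (−0.40) = +1.20 V (n = 2).
Since E = E° − (0.0592/n)·log Q, log Q = n(E° − E)/0.0592 = 0.169.
Balancing electrons gives 2 Ag⁺(aq) + Cd(s) → 2 Ag(s) + Cd²⁺(aq); thus Q = [Cd²⁺(aq)] / [Ag⁺(aq)]^2.
Isolating [Ag⁺(aq)] in Q = 10^{0.169} yields log [Ag⁺(aq)] = −1.115, i.e. 0.077 M.

0.077 M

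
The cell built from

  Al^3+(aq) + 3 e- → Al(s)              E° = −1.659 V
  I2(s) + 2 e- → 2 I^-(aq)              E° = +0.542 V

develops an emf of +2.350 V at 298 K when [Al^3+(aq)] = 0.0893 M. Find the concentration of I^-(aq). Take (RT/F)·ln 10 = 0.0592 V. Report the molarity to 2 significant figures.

0.0068 M

With I₂/I⁻ at the cathode and Al³⁺/Al at the anode, E°cell = +0.542 − (−1.659) = +2.201 V (n = 6).
Rearranging E = E° − (0.0592/n)·log Q gives log Q = 6(+2.201 − (+2.350))/0.0592 = −15.101.
For 3 I2(s) + 2 Al(s) → 6 I^-(aq) + 2 Al^3+(aq), the reaction quotient is Q = [I^-(aq)]^6·[Al^3+(aq)]^2.
Isolating [I^-(aq)] in Q = 10^{−15.101} yields log [I^-(aq)] = −2.167, i.e. 0.0068 M.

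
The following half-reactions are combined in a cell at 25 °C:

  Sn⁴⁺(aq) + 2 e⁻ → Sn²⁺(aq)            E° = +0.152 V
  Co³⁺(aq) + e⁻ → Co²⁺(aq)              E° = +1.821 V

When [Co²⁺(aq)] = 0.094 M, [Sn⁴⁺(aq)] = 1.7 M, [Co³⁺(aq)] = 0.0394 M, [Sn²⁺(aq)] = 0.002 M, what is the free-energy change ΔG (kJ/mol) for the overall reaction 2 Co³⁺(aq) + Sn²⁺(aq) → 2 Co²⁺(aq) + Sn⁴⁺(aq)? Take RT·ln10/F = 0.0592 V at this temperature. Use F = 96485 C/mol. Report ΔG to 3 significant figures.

With Co³⁺/Co²⁺ reduced at the cathode, E°cell = +1.821 − (+0.152) = +1.669 V and n = 2.
The reaction quotient is ([Co²⁺(aq)]^2·[Sn⁴⁺(aq)]) / ([Co³⁺(aq)]^2·[Sn²⁺(aq)]) = 4.84×10^3; by Nernst, E = +1.669 − (0.0592/2)(3.685) = +1.5599 V.
Finally ΔG = −nFE = −(2)(96485 C/mol)(+1.5599 V) = −301 kJ/mol.

−301 kJ/mol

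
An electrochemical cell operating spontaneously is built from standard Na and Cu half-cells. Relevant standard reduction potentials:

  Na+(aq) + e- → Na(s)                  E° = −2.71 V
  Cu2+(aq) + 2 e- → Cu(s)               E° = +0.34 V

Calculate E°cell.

The Cu²⁺/Cu couple has the higher E°, so Cu ion is reduced (cathode) and Na is oxidized (anode).
E°cell = E°(cathode) − E°(anode) = +0.34 − (−2.71) = +3.05 V.

+3.05 V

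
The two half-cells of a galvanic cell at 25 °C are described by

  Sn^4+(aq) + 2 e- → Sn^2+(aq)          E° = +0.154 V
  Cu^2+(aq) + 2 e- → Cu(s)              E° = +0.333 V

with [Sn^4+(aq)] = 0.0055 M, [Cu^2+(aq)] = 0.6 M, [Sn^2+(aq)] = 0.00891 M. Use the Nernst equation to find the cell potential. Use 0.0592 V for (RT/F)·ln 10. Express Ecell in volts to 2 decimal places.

Since E°(Cu²⁺/Cu) > E°(Sn⁴⁺/Sn²⁺), Cu²⁺/Cu serves as the cathode.
E°cell = +0.333 − (+0.154) = +0.179 V, with n = 2 electrons transferred.
Balancing gives Cu^2+(aq) + Sn^2+(aq) → Cu(s) + Sn^4+(aq); hence Q = [Sn^4+(aq)] / ([Cu^2+(aq)]·[Sn^2+(aq)]) = 1.03 (log Q = 0.012).
Applying E = E° − (RT ln10/nF)·log Q gives +0.179 − (0.0592/2)(0.012) = +0.18 V.

+0.18 V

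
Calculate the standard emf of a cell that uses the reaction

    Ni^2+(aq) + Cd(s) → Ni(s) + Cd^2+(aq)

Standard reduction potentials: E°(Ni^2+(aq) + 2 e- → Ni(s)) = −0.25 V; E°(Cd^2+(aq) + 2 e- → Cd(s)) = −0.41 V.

+0.16 V

Ni^2+(aq) gains electrons, so the Ni²⁺/Ni couple is the cathode; the Cd²⁺/Cd couple is the anode.
E°cell = E°(cathode) − E°(anode) = −0.25 − (−0.41) = +0.16 V.
The positive value indicates the reaction is spontaneous as written.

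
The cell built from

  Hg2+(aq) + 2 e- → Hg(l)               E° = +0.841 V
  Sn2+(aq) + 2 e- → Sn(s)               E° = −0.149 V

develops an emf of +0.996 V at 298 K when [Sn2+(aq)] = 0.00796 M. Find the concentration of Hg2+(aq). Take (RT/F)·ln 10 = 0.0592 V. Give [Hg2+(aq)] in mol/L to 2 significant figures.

0.013 M

Hg²⁺/Hg is the cathode (higher E°); E°cell = +0.841 − (−0.149) = +0.990 V with n = 2.
Since E = E° − (0.0592/n)·log Q, log Q = n(E° − E)/0.0592 = −0.203.
For Hg2+(aq) + Sn(s) → Hg(l) + Sn2+(aq), the reaction quotient is Q = [Sn2+(aq)] / [Hg2+(aq)].
Substituting the known concentrations and solving, log [Hg2+(aq)] = −1.896 and [Hg2+(aq)] = 0.013 M.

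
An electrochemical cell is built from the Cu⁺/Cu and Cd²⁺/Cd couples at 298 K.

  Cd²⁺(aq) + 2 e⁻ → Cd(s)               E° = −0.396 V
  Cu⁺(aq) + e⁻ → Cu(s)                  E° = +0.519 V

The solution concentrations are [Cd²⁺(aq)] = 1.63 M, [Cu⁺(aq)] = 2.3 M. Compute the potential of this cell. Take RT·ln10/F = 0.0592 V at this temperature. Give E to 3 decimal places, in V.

+0.930 V

Cu⁺/Cu is reduced (cathode, E° = +0.519 V) and Cd²⁺/Cd is oxidized (anode).
The standard potential is +0.519 − (−0.396) = +0.915 V and the balanced reaction transfers n = 2 electrons.
Balancing gives 2 Cu⁺(aq) + Cd(s) → 2 Cu(s) + Cd²⁺(aq); hence Q = [Cd²⁺(aq)] / [Cu⁺(aq)]^2 = 0.308 (log Q = −0.511).
E = E° − (0.0592/n)·log Q = +0.915 − (0.0592/2)(−0.511) = +0.930 V.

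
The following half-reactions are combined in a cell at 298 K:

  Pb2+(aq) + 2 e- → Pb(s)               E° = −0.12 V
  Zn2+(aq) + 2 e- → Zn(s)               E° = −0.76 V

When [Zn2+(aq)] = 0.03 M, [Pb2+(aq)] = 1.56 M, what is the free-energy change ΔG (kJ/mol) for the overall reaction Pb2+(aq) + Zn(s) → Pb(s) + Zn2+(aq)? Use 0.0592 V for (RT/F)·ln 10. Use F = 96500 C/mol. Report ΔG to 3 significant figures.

−133 kJ/mol

The standard cell potential is −0.12 − (−0.76) = +0.64 V, with n = 2 electrons in the balanced equation.
Q = [Zn2+(aq)] / [Pb2+(aq)] = 0.0192, so log Q = −1.716 and E = +0.64 − (0.0592/2)(−1.716) = +0.6908 V.
ΔG = −nFE = −(2)(96500)(+0.6908) J/mol = −133 kJ/mol.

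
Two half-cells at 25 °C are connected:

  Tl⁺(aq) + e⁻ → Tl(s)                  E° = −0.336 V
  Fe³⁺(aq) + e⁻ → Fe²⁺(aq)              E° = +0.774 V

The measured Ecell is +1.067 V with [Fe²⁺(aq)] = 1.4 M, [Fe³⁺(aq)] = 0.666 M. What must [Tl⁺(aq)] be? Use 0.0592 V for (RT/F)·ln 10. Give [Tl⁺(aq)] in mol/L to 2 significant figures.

With Fe³⁺/Fe²⁺ at the cathode and Tl⁺/Tl at the anode, E°cell = +0.774 − (−0.336) = +1.110 V (n = 1).
Rearranging E = E° − (0.0592/n)·log Q gives log Q = 1(+1.110 − (+1.067))/0.0592 = 0.726.
The balanced reaction is Fe³⁺(aq) + Tl(s) → Fe²⁺(aq) + Tl⁺(aq), so Q = ([Fe²⁺(aq)]·[Tl⁺(aq)]) / [Fe³⁺(aq)].
Substituting the known concentrations and solving, log [Tl⁺(aq)] = 0.403 and [Tl⁺(aq)] = 2.5 M.

2.5 M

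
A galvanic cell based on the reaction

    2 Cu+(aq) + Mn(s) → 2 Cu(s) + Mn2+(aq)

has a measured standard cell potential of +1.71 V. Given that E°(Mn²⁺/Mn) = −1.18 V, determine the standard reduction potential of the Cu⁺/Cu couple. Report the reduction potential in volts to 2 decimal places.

In the reaction as written the Cu⁺/Cu couple is reduced (cathode) and Mn²⁺/Mn is oxidized (anode), so E°cell = E°(Cu⁺/Cu) − E°(Mn²⁺/Mn).
E°(Cu⁺/Cu) = E°cell + E°(anode) = +1.71 + (−1.18) = +0.53 V.

+0.53 V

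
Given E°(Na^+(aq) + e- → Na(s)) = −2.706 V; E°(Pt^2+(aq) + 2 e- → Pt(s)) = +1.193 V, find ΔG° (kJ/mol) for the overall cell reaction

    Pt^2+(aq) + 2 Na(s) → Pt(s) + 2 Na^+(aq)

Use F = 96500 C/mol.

−753 kJ/mol

In the reaction as written Pt^2+(aq) is reduced, so the Pt²⁺/Pt couple is the cathode and Na⁺/Na is the anode.
E°cell = +1.193 − (−2.706) = +3.899 V; balancing electrons gives n = 2.
ΔG° = −nFE°cell = −(2)(96500)(+3.899) J/mol = −753 kJ/mol.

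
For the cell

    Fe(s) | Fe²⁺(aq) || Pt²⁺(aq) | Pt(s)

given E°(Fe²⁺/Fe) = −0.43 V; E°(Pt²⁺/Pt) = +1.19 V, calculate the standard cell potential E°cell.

+1.62 V

By convention the left-hand electrode in cell notation is the anode (oxidation) and the right-hand electrode is the cathode (reduction).
E°cell = E°(right) − E°(left) = +1.19 − (−0.43) = +1.62 V.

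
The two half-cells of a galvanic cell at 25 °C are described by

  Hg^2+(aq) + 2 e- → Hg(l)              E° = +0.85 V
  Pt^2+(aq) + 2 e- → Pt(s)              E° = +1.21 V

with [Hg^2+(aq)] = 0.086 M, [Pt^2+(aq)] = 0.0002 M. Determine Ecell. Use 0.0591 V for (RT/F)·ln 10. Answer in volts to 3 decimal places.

Since E°(Pt²⁺/Pt) > E°(Hg²⁺/Hg), Pt²⁺/Pt serves as the cathode.
E°cell = +1.21 − (+0.85) = +0.36 V, with n = 2 electrons transferred.
The balanced reaction is Pt^2+(aq) + Hg(l) → Pt(s) + Hg^2+(aq), so Q = [Hg^2+(aq)] / [Pt^2+(aq)] = 430 and log Q = 2.633.
By the Nernst equation, E = +0.36 − (0.0591/2)·(2.633) = +0.282 V.

+0.282 V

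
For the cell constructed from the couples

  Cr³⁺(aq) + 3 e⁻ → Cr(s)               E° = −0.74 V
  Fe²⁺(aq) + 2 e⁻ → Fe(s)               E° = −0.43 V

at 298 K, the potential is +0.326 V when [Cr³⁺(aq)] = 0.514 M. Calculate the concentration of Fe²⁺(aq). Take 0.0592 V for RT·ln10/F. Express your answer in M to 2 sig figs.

2.2 M

The Fe²⁺/Fe couple has the larger reduction potential, so it is the cathode: E°cell = −0.43 − (−0.74) = +0.31 V and n = 6.
Since E = E° − (0.0592/n)·log Q, log Q = n(E° − E)/0.0592 = −1.622.
Balancing electrons gives 3 Fe²⁺(aq) + 2 Cr(s) → 3 Fe(s) + 2 Cr³⁺(aq); thus Q = [Cr³⁺(aq)]^2 / [Fe²⁺(aq)]^3.
Solving for the unknown gives log [Fe²⁺(aq)] = 0.348, so [Fe²⁺(aq)] ≈ 2.2 M.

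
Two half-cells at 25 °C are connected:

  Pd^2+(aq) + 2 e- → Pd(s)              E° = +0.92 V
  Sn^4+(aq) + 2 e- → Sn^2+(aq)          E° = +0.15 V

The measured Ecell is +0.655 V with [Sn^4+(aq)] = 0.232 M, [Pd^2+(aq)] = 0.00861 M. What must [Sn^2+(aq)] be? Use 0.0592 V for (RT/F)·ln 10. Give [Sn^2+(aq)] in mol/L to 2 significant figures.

Pd²⁺/Pd is the cathode (higher E°); E°cell = +0.92 − (+0.15) = +0.77 V with n = 2.
Since E = E° − (0.0592/n)·log Q, log Q = n(E° − E)/0.0592 = 3.885.
The balanced reaction is Pd^2+(aq) + Sn^2+(aq) → Pd(s) + Sn^4+(aq), so Q = [Sn^4+(aq)] / ([Pd^2+(aq)]·[Sn^2+(aq)]).
Isolating [Sn^2+(aq)] in Q = 10^{3.885} yields log [Sn^2+(aq)] = −2.455, i.e. 0.0035 M.

0.0035 M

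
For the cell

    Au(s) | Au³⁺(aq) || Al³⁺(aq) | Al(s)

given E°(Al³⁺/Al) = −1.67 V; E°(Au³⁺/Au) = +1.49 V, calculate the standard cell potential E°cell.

−3.16 V

By convention the left-hand electrode in cell notation is the anode (oxidation) and the right-hand electrode is the cathode (reduction).
E°cell = E°(right) − E°(left) = −1.67 − (+1.49) = −3.16 V.
The negative sign shows that, as written, the cell would require an external voltage to drive the reaction.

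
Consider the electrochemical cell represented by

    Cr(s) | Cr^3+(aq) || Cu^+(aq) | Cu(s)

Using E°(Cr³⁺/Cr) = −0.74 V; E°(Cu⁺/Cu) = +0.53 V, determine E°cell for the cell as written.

By convention the left-hand electrode in cell notation is the anode (oxidation) and the right-hand electrode is the cathode (reduction).
E°cell = E°(right) − E°(left) = +0.53 − (−0.74) = +1.27 V.

+1.27 V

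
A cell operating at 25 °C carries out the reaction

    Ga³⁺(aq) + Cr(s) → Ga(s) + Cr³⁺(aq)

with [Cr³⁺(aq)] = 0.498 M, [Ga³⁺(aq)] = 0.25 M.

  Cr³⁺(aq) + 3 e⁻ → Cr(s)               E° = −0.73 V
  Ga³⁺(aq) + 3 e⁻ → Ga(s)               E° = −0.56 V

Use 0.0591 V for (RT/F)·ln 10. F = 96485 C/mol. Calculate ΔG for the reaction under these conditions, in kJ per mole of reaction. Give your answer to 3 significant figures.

−47.5 kJ/mol

The standard cell potential is −0.56 − (−0.73) = +0.17 V, with n = 3 electrons in the balanced equation.
Here Q = [Cr³⁺(aq)] / [Ga³⁺(aq)] = 1.99 (log Q = 0.299), giving E = +0.17 − (0.0591/3)·(0.299) = +0.1641 V.
Then ΔG = −nFE = −3 × 96485 × +0.1641 J/mol = −47.5 kJ/mol.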